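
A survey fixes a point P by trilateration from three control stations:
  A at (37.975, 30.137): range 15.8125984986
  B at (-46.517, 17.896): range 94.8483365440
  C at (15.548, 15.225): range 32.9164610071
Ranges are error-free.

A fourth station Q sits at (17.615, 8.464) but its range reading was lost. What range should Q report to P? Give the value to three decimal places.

32.218

eq1: (x − 37.975)² + (y − 30.137)² = 15.8125984986²
eq2: (x + 46.517)² + (y − 17.896)² = 94.8483365440²
eq3: (x − 15.548)² + (y − 15.225)² = 32.9164610071²
eq1−eq2, eq1−eq3 (x²,y² cancel):
  -168.984·x − 24.482·y = -8612.409963
  -44.854·x − 29.824·y = -2710.253599
det = -168.984·-29.824 − -24.482·-44.854 = 3941.663188
x = (-8612.409963·-29.824 − -24.482·-2710.253599) / 3941.663188 = 48.330889
y = (-168.984·-2710.253599 − -8612.409963·-44.854) / 3941.663188 = 18.187363
|P − Q| = √((48.330889 − 17.615)² + (18.187363 − 8.464)²) = 32.218157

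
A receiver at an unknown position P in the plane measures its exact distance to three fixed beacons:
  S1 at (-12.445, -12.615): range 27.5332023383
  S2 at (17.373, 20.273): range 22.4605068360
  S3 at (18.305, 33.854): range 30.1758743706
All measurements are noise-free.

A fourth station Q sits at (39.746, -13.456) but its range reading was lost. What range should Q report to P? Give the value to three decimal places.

51.512

eq1: (x + 12.445)² + (y + 12.615)² = 27.5332023383²
eq2: (x − 17.373)² + (y − 20.273)² = 22.4605068360²
eq3: (x − 18.305)² + (y − 33.854)² = 30.1758743706²
eq2−eq3, eq2−eq1 (x²,y² cancel):
  1.864·x + 27.162·y = 362.241656
  -59.636·x − 65.776·y = -652.402272
det = 1.864·-65.776 − 27.162·-59.636 = 1497.226568
x = (362.241656·-65.776 − 27.162·-652.402272) / 1497.226568 = -4.078379
y = (1.864·-652.402272 − 362.241656·-59.636) / 1497.226568 = 13.616219
|P − Q| = √((-4.078379 − 39.746)² + (13.616219 − -13.456)²) = 51.511952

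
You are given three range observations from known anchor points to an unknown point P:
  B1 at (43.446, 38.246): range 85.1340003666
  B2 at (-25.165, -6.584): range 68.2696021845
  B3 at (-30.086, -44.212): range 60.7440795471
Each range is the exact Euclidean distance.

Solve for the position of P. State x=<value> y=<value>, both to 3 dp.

x=30.634 y=-45.918

eq1: (x − 43.446)² + (y − 38.246)² = 85.1340003666²
eq2: (x + 25.165)² + (y + 6.584)² = 68.2696021845²
eq3: (x + 30.086)² + (y + 44.212)² = 60.7440795471²
eq2−eq3, eq2−eq1 (x²,y² cancel):
  -9.842·x − 75.256·y = 3154.137441
  137.222·x + 89.660·y = 86.625715
det = -9.842·89.660 − -75.256·137.222 = 9444.345112
x = (3154.137441·89.660 − -75.256·86.625715) / 9444.345112 = 30.634106
y = (-9.842·86.625715 − 3154.137441·137.222) / 9444.345112 = -45.918443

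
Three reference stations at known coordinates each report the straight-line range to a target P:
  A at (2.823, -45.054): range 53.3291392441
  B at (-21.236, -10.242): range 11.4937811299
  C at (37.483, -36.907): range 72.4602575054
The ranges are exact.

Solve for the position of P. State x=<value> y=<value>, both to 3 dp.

x=-24.386 y=0.812

eq1: (x − 2.823)² + (y + 45.054)² = 53.3291392441²
eq2: (x + 21.236)² + (y + 10.242)² = 11.4937811299²
eq3: (x − 37.483)² + (y + 36.907)² = 72.4602575054²
eq3−eq1, eq3−eq2 (x²,y² cancel):
  -69.320·x − 16.294·y = 1677.222132
  -117.438·x + 53.330·y = 2907.146235
det = -69.320·53.330 − -16.294·-117.438 = -5610.370372
x = (1677.222132·53.330 − -16.294·2907.146235) / -5610.370372 = -24.386144
y = (-69.320·2907.146235 − 1677.222132·-117.438) / -5610.370372 = 0.811669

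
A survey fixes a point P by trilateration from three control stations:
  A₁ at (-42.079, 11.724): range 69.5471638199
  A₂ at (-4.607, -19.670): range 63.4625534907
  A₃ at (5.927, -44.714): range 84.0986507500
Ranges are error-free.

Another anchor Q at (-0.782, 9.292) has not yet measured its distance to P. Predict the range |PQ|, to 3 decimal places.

eq1: (x + 42.079)² + (y − 11.724)² = 69.5471638199²
eq2: (x + 4.607)² + (y + 19.670)² = 63.4625534907²
eq3: (x − 5.927)² + (y + 44.714)² = 84.0986507500²
eq1−eq2, eq1−eq3 (x²,y² cancel):
  74.944·x − 62.788·y = -690.648768
  96.012·x − 112.876·y = -2109.398355
det = 74.944·-112.876 − -62.788·96.012 = -2430.977488
x = (-690.648768·-112.876 − -62.788·-2109.398355) / -2430.977488 = 22.413714
y = (74.944·-2109.398355 − -690.648768·96.012) / -2430.977488 = 37.752789
|P − Q| = √((22.413714 − -0.782)² + (37.752789 − 9.292)²) = 36.715905

36.716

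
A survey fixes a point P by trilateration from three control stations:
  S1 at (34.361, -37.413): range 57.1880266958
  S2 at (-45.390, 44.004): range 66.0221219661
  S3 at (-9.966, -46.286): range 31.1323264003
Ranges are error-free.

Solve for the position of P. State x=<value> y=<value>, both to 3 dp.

x=-18.845 y=-16.447

eq1: (x − 34.361)² + (y + 37.413)² = 57.1880266958²
eq2: (x + 45.390)² + (y − 44.004)² = 66.0221219661²
eq3: (x + 9.966)² + (y + 46.286)² = 31.1323264003²
eq1−eq2, eq1−eq3 (x²,y² cancel):
  -159.502·x + 162.834·y = 327.743034
  -88.654·x − 17.746·y = 1962.552712
det = -159.502·-17.746 − 162.834·-88.654 = 17266.407928
x = (327.743034·-17.746 − 162.834·1962.552712) / 17266.407928 = -18.845057
y = (-159.502·1962.552712 − 327.743034·-88.654) / 17266.407928 = -16.446695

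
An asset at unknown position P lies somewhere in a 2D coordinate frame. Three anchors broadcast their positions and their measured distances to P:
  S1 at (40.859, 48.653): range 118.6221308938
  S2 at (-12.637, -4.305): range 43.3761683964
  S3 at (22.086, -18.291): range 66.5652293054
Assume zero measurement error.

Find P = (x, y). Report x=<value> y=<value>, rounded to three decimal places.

eq1: (x − 40.859)² + (y − 48.653)² = 118.6221308938²
eq2: (x + 12.637)² + (y + 4.305)² = 43.3761683964²
eq3: (x − 22.086)² + (y + 18.291)² = 66.5652293054²
eq1−eq2, eq1−eq3 (x²,y² cancel):
  -106.992·x − 105.916·y = 8331.372457
  -37.546·x − 133.888·y = 6426.059972
det = -106.992·-133.888 − -105.916·-37.546 = 10348.222760
x = (8331.372457·-133.888 − -105.916·6426.059972) / 10348.222760 = -42.021537
y = (-106.992·6426.059972 − 8331.372457·-37.546) / 10348.222760 = -36.211754

x=-42.022 y=-36.212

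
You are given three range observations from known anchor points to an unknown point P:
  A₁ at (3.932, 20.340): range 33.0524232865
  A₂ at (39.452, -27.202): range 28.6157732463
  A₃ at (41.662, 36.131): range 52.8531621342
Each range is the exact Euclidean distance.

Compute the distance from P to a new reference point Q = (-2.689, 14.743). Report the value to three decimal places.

31.458

eq1: (x − 3.932)² + (y − 20.340)² = 33.0524232865²
eq2: (x − 39.452)² + (y + 27.202)² = 28.6157732463²
eq3: (x − 41.662)² + (y − 36.131)² = 52.8531621342²
eq1−eq2, eq1−eq3 (x²,y² cancel):
  71.040·x − 95.084·y = 2140.833091
  75.460·x + 31.582·y = 911.001119
det = 71.040·31.582 − -95.084·75.460 = 9418.623920
x = (2140.833091·31.582 − -95.084·911.001119) / 9418.623920 = 16.375367
y = (71.040·911.001119 − 2140.833091·75.460) / 9418.623920 = -10.280668
|P − Q| = √((16.375367 − -2.689)² + (-10.280668 − 14.743)²) = 31.458449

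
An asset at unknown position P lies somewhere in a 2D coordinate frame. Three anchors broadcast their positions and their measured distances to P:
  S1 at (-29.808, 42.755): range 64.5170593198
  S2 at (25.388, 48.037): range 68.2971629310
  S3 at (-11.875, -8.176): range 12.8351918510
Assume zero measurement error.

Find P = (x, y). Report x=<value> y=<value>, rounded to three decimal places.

eq1: (x + 29.808)² + (y − 42.755)² = 64.5170593198²
eq2: (x − 25.388)² + (y − 48.037)² = 68.2971629310²
eq3: (x + 11.875)² + (y + 8.176)² = 12.8351918510²
eq1−eq2, eq1−eq3 (x²,y² cancel):
  110.392·x + 10.564·y = -266.454497
  35.866·x − 101.862·y = 1489.064505
det = 110.392·-101.862 − 10.564·35.866 = -11623.638328
x = (-266.454497·-101.862 − 10.564·1489.064505) / -11623.638328 = -0.981716
y = (110.392·1489.064505 − -266.454497·35.866) / -11623.638328 = -14.964115

x=-0.982 y=-14.964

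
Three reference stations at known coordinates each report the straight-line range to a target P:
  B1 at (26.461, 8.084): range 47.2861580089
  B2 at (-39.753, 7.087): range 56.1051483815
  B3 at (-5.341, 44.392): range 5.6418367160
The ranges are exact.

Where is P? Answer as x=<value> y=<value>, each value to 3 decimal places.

eq1: (x − 26.461)² + (y − 8.084)² = 47.2861580089²
eq2: (x + 39.753)² + (y − 7.087)² = 56.1051483815²
eq3: (x + 5.341)² + (y − 44.392)² = 5.6418367160²
eq1−eq2, eq1−eq3 (x²,y² cancel):
  -132.428·x − 1.994·y = -46.815935
  -63.604·x + 72.616·y = 3437.790786
det = -132.428·72.616 − -1.994·-63.604 = -9743.218024
x = (-46.815935·72.616 − -1.994·3437.790786) / -9743.218024 = -0.354643
y = (-132.428·3437.790786 − -46.815935·-63.604) / -9743.218024 = 47.031426

x=-0.355 y=47.031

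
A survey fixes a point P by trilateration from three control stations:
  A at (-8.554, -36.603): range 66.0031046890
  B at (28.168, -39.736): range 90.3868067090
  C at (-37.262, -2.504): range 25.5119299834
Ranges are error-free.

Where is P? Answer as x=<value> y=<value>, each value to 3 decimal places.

eq1: (x + 8.554)² + (y + 36.603)² = 66.0031046890²
eq2: (x − 28.168)² + (y + 39.736)² = 90.3868067090²
eq3: (x + 37.262)² + (y + 2.504)² = 25.5119299834²
eq1−eq2, eq1−eq3 (x²,y² cancel):
  73.444·x − 6.266·y = -2853.929603
  -57.416·x + 68.198·y = 3687.327392
det = 73.444·68.198 − -6.266·-57.416 = 4648.965256
x = (-2853.929603·68.198 − -6.266·3687.327392) / 4648.965256 = -36.895844
y = (73.444·3687.327392 − -2853.929603·-57.416) / 4648.965256 = 23.005302

x=-36.896 y=23.005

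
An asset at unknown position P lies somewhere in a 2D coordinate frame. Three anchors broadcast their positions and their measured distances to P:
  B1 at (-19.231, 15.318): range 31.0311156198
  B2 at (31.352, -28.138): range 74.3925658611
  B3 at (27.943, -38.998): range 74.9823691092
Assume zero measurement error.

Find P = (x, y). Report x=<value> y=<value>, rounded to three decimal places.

x=-40.150 y=-7.602

eq1: (x + 19.231)² + (y − 15.318)² = 31.0311156198²
eq2: (x − 31.352)² + (y + 28.138)² = 74.3925658611²
eq3: (x − 27.943)² + (y + 38.998)² = 74.9823691092²
eq2−eq3, eq2−eq1 (x²,y² cancel):
  -6.818·x − 21.720·y = 438.858483
  -101.166·x + 86.912·y = 3401.101256
det = -6.818·86.912 − -21.720·-101.166 = -2789.891536
x = (438.858483·86.912 − -21.720·3401.101256) / -2789.891536 = -40.149944
y = (-6.818·3401.101256 − 438.858483·-101.166) / -2789.891536 = -7.602034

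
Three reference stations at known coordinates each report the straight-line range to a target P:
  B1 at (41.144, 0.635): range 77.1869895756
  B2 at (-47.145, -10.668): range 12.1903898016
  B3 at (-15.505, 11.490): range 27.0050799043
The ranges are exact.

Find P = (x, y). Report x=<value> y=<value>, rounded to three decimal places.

x=-35.720 y=-6.416

eq1: (x − 41.144)² + (y − 0.635)² = 77.1869895756²
eq2: (x + 47.145)² + (y + 10.668)² = 12.1903898016²
eq3: (x + 15.505)² + (y − 11.490)² = 27.0050799043²
eq1−eq3, eq1−eq2 (x²,y² cancel):
  -113.298·x + 21.710·y = 3907.750183
  -176.578·x − 22.606·y = 6452.451044
det = -113.298·-22.606 − 21.710·-176.578 = 6394.722968
x = (3907.750183·-22.606 − 21.710·6452.451044) / 6394.722968 = -35.720283
y = (-113.298·6452.451044 − 3907.750183·-176.578) / 6394.722968 = -6.415772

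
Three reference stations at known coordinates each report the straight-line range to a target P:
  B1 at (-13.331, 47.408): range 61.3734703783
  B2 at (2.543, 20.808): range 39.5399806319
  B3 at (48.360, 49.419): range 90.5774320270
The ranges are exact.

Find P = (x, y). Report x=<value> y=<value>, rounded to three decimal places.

eq1: (x + 13.331)² + (y − 47.408)² = 61.3734703783²
eq2: (x − 2.543)² + (y − 20.808)² = 39.5399806319²
eq3: (x − 48.360)² + (y − 49.419)² = 90.5774320270²
eq1−eq2, eq1−eq3 (x²,y² cancel):
  31.748·x − 53.200·y = 217.498486
  123.382·x + 4.022·y = -2081.875190
det = 31.748·4.022 − -53.200·123.382 = 6691.612856
x = (217.498486·4.022 − -53.200·-2081.875190) / 6691.612856 = -16.420702
y = (31.748·-2081.875190 − 217.498486·123.382) / 6691.612856 = -13.887649

x=-16.421 y=-13.888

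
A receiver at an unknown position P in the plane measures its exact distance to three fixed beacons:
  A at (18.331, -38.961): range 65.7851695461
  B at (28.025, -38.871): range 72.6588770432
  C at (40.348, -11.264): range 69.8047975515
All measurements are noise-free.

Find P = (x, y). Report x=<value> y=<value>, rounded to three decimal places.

x=-26.353 y=9.320

eq1: (x − 18.331)² + (y + 38.961)² = 65.7851695461²
eq2: (x − 28.025)² + (y + 38.871)² = 72.6588770432²
eq3: (x − 40.348)² + (y + 11.264)² = 69.8047975515²
eq2−eq3, eq2−eq1 (x²,y² cancel):
  24.646·x + 55.214·y = -134.913814
  -19.388·x − 0.180·y = 509.253697
det = 24.646·-0.180 − 55.214·-19.388 = 1066.052752
x = (-134.913814·-0.180 − 55.214·509.253697) / 1066.052752 = -26.352963
y = (24.646·509.253697 − -134.913814·-19.388) / 1066.052752 = 9.319762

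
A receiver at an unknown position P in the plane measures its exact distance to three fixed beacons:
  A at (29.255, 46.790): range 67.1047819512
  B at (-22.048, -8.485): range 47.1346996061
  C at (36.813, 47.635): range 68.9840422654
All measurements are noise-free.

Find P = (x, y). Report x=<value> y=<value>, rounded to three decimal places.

x=23.638 y=-20.079

eq1: (x − 29.255)² + (y − 46.790)² = 67.1047819512²
eq2: (x + 22.048)² + (y + 8.485)² = 47.1346996061²
eq3: (x − 36.813)² + (y − 47.635)² = 68.9840422654²
eq3−eq2, eq3−eq1 (x²,y² cancel):
  -117.722·x − 112.240·y = -529.062485
  -15.116·x − 1.690·y = -323.384742
det = -117.722·-1.690 − -112.240·-15.116 = -1497.669660
x = (-529.062485·-1.690 − -112.240·-323.384742) / -1497.669660 = 23.638449
y = (-117.722·-323.384742 − -529.062485·-15.116) / -1497.669660 = -20.079321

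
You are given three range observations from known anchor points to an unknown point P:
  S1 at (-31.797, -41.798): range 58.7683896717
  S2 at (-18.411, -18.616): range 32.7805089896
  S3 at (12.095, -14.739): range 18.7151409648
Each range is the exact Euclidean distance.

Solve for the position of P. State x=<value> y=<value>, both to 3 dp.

x=6.209 y=3.027

eq1: (x + 31.797)² + (y + 41.798)² = 58.7683896717²
eq2: (x + 18.411)² + (y + 18.616)² = 32.7805089896²
eq3: (x − 12.095)² + (y + 14.739)² = 18.7151409648²
eq2−eq3, eq2−eq1 (x²,y² cancel):
  61.012·x + 7.754·y = 402.312037
  -26.772·x − 46.364·y = -306.560219
det = 61.012·-46.364 − 7.754·-26.772 = -2621.170280
x = (402.312037·-46.364 − 7.754·-306.560219) / -2621.170280 = 6.209336
y = (61.012·-306.560219 − 402.312037·-26.772) / -2621.170280 = 3.026570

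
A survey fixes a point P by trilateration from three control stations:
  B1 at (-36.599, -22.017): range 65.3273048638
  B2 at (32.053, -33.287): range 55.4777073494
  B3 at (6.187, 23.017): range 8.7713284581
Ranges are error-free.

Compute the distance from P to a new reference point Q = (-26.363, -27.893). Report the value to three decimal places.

eq1: (x + 36.599)² + (y + 22.017)² = 65.3273048638²
eq2: (x − 32.053)² + (y + 33.287)² = 55.4777073494²
eq3: (x − 6.187)² + (y − 23.017)² = 8.7713284581²
eq1−eq2, eq1−eq3 (x²,y² cancel):
  137.304·x − 22.540·y = 1501.064836
  85.572·x + 90.068·y = 2934.546726
det = 137.304·90.068 − -22.540·85.572 = 14295.489552
x = (1501.064836·90.068 − -22.540·2934.546726) / 14295.489552 = 14.084344
y = (137.304·2934.546726 − 1501.064836·85.572) / 14295.489552 = 19.200174
|P − Q| = √((14.084344 − -26.363)² + (19.200174 − -27.893)²) = 62.078617

62.079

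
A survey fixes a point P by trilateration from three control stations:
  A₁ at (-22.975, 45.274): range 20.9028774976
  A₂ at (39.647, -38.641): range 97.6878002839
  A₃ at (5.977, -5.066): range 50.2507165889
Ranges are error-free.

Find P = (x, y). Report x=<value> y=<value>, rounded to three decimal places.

x=-32.840 y=26.846

eq1: (x + 22.975)² + (y − 45.274)² = 20.9028774976²
eq2: (x − 39.647)² + (y + 38.641)² = 97.6878002839²
eq3: (x − 5.977)² + (y + 5.066)² = 50.2507165889²
eq1−eq3, eq1−eq2 (x²,y² cancel):
  57.904·x − 100.680·y = -4604.401046
  125.244·x − 167.830·y = -8618.550248
det = 57.904·-167.830 − -100.680·125.244 = 2891.537600
x = (-4604.401046·-167.830 − -100.680·-8618.550248) / 2891.537600 = -32.840317
y = (57.904·-8618.550248 − -4604.401046·125.244) / 2891.537600 = 26.845603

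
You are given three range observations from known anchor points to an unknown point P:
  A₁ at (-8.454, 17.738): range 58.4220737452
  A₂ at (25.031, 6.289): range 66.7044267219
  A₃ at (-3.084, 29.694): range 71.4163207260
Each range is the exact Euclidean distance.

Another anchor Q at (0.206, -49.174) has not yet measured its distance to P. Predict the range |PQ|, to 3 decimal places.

eq1: (x + 8.454)² + (y − 17.738)² = 58.4220737452²
eq2: (x − 25.031)² + (y − 6.289)² = 66.7044267219²
eq3: (x + 3.084)² + (y − 29.694)² = 71.4163207260²
eq2−eq1, eq2−eq3 (x²,y² cancel):
  -66.970·x + 22.898·y = 756.346122
  -56.230·x + 46.810·y = -425.668112
det = -66.970·46.810 − 22.898·-56.230 = -1847.311160
x = (756.346122·46.810 − 22.898·-425.668112) / -1847.311160 = -24.441746
y = (-66.970·-425.668112 − 756.346122·-56.230) / -1847.311160 = -38.453909
|P − Q| = √((-24.441746 − 0.206)² + (-38.453909 − -49.174)²) = 26.878090

26.878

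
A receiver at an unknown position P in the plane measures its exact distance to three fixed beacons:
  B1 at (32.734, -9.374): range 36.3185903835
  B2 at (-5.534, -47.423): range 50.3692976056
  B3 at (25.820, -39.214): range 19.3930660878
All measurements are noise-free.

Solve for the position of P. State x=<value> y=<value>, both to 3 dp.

x=44.695 y=-43.666

eq1: (x − 32.734)² + (y + 9.374)² = 36.3185903835²
eq2: (x + 5.534)² + (y + 47.423)² = 50.3692976056²
eq3: (x − 25.820)² + (y + 39.214)² = 19.3930660878²
eq1−eq3, eq1−eq2 (x²,y² cancel):
  -13.828·x − 59.680·y = 1987.972559
  -76.536·x − 76.098·y = -97.846681
det = -13.828·-76.098 − -59.680·-76.536 = -3515.385336
x = (1987.972559·-76.098 − -59.680·-97.846681) / -3515.385336 = 44.695022
y = (-13.828·-97.846681 − 1987.972559·-76.536) / -3515.385336 = -43.666477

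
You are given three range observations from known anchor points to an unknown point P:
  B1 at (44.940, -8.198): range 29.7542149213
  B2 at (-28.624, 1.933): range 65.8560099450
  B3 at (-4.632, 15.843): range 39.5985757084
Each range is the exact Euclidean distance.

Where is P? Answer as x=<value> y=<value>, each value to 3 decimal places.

x=34.772 y=19.765

eq1: (x − 44.940)² + (y + 8.198)² = 29.7542149213²
eq2: (x + 28.624)² + (y − 1.933)² = 65.8560099450²
eq3: (x + 4.632)² + (y − 15.843)² = 39.5985757084²
eq3−eq1, eq3−eq2 (x²,y² cancel):
  99.144·x − 48.082·y = 2497.088624
  -47.984·x − 27.820·y = -2218.353056
det = 99.144·-27.820 − -48.082·-47.984 = -5065.352768
x = (2497.088624·-27.820 − -48.082·-2218.353056) / -5065.352768 = 34.771884
y = (99.144·-2218.353056 − 2497.088624·-47.984) / -5065.352768 = 19.764881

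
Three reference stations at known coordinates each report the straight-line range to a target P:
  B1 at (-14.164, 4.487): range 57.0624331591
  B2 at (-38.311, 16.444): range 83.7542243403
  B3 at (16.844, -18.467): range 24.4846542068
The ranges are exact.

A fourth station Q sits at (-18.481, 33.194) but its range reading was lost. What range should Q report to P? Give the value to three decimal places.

eq1: (x + 14.164)² + (y − 4.487)² = 57.0624331591²
eq2: (x + 38.311)² + (y − 16.444)² = 83.7542243403²
eq3: (x − 16.844)² + (y + 18.467)² = 24.4846542068²
eq3−eq1, eq3−eq2 (x²,y² cancel):
  -62.016·x + 45.908·y = -3060.621346
  -110.310·x + 69.822·y = -5301.884371
det = -62.016·69.822 − 45.908·-110.310 = 734.030328
x = (-3060.621346·69.822 − 45.908·-5301.884371) / 734.030328 = 40.461821
y = (-62.016·-5301.884371 − -3060.621346·-110.310) / 734.030328 = -12.009694
|P − Q| = √((40.461821 − -18.481)² + (-12.009694 − 33.194)²) = 74.280752

74.281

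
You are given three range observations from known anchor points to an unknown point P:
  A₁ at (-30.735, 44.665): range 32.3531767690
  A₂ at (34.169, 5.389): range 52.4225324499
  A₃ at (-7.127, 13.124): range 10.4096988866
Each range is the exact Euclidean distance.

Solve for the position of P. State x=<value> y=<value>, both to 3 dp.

x=-17.323 y=15.223

eq1: (x + 30.735)² + (y − 44.665)² = 32.3531767690²
eq2: (x − 34.169)² + (y − 5.389)² = 52.4225324499²
eq3: (x + 7.127)² + (y − 13.124)² = 10.4096988866²
eq3−eq1, eq3−eq2 (x²,y² cancel):
  -47.216·x + 63.082·y = 1778.202729
  82.592·x − 15.470·y = -1666.231701
det = -47.216·-15.470 − 63.082·82.592 = -4479.637024
x = (1778.202729·-15.470 − 63.082·-1666.231701) / -4479.637024 = -17.322929
y = (-47.216·-1666.231701 − 1778.202729·82.592) / -4479.637024 = 15.222779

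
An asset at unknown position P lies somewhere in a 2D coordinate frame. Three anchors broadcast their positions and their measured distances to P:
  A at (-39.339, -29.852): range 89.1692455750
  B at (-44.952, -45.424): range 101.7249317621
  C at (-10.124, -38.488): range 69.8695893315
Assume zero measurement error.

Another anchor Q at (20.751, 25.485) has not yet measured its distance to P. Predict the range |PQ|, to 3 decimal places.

eq1: (x + 39.339)² + (y + 29.852)² = 89.1692455750²
eq2: (x + 44.952)² + (y + 45.424)² = 101.7249317621²
eq3: (x + 10.124)² + (y + 38.488)² = 69.8695893315²
eq1−eq3, eq1−eq2 (x²,y² cancel):
  58.430·x − 17.272·y = 2214.517538
  -11.226·x − 31.144·y = -751.484131
det = 58.430·-31.144 − -17.272·-11.226 = -2013.639392
x = (2214.517538·-31.144 − -17.272·-751.484131) / -2013.639392 = 40.696745
y = (58.430·-751.484131 − 2214.517538·-11.226) / -2013.639392 = 9.460008
|P − Q| = √((40.696745 − 20.751)² + (9.460008 − 25.485)²) = 25.585799

25.586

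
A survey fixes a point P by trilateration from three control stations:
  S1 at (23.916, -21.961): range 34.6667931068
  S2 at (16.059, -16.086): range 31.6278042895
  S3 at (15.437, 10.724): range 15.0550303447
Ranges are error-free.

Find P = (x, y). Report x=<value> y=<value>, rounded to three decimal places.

eq1: (x − 23.916)² + (y + 21.961)² = 34.6667931068²
eq2: (x − 16.059)² + (y + 16.086)² = 31.6278042895²
eq3: (x − 15.437)² + (y − 10.724)² = 15.0550303447²
eq2−eq3, eq2−eq1 (x²,y² cancel):
  -1.244·x + 53.620·y = 610.318333
  15.714·x − 11.750·y = 336.141160
det = -1.244·-11.750 − 53.620·15.714 = -827.967680
x = (610.318333·-11.750 − 53.620·336.141160) / -827.967680 = 30.430088
y = (-1.244·336.141160 − 610.318333·15.714) / -827.967680 = 12.088276

x=30.430 y=12.088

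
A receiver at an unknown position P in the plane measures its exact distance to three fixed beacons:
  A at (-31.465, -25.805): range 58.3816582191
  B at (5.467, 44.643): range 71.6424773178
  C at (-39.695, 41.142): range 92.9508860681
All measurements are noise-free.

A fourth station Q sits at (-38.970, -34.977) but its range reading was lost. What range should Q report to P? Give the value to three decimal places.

eq1: (x + 31.465)² + (y + 25.805)² = 58.3816582191²
eq2: (x − 5.467)² + (y − 44.643)² = 71.6424773178²
eq3: (x + 39.695)² + (y − 41.142)² = 92.9508860681²
eq3−eq2, eq3−eq1 (x²,y² cancel):
  90.324·x + 7.002·y = 2261.751014
  16.460·x − 133.894·y = 3619.036265
det = 90.324·-133.894 − 7.002·16.460 = -12209.094576
x = (2261.751014·-133.894 − 7.002·3619.036265) / -12209.094576 = 26.879584
y = (90.324·3619.036265 − 2261.751014·16.460) / -12209.094576 = -23.724725
|P − Q| = √((26.879584 − -38.970)² + (-23.724725 − -34.977)²) = 66.804052

66.804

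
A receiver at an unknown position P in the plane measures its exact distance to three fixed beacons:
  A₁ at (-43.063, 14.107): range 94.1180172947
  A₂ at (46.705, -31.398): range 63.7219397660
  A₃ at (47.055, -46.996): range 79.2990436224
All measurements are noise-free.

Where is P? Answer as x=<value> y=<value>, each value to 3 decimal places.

x=49.286 y=32.272

eq1: (x + 43.063)² + (y − 14.107)² = 94.1180172947²
eq2: (x − 46.705)² + (y + 31.398)² = 63.7219397660²
eq3: (x − 47.055)² + (y + 46.996)² = 79.2990436224²
eq1−eq3, eq1−eq2 (x²,y² cancel):
  180.236·x − 122.206·y = 4939.230483
  179.536·x − 91.010·y = 5911.477583
det = 180.236·-91.010 − -122.206·179.536 = 5537.098056
x = (4939.230483·-91.010 − -122.206·5911.477583) / 5537.098056 = 49.285503
y = (180.236·5911.477583 − 4939.230483·179.536) / 5537.098056 = 32.271668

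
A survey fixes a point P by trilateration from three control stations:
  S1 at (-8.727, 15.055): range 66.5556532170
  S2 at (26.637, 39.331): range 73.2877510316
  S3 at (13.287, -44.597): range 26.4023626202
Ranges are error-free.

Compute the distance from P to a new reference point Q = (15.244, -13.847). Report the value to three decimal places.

29.200

eq1: (x + 8.727)² + (y − 15.055)² = 66.5556532170²
eq2: (x − 26.637)² + (y − 39.331)² = 73.2877510316²
eq3: (x − 13.287)² + (y + 44.597)² = 26.4023626202²
eq2−eq3, eq2−eq1 (x²,y² cancel):
  -26.700·x − 167.856·y = 4582.989147
  -70.728·x − 48.552·y = -1012.204300
det = -26.700·-48.552 − -167.856·-70.728 = -10575.780768
x = (4582.989147·-48.552 − -167.856·-1012.204300) / -10575.780768 = 37.105332
y = (-26.700·-1012.204300 − 4582.989147·-70.728) / -10575.780768 = -33.205256
|P − Q| = √((37.105332 − 15.244)² + (-33.205256 − -13.847)²) = 29.200341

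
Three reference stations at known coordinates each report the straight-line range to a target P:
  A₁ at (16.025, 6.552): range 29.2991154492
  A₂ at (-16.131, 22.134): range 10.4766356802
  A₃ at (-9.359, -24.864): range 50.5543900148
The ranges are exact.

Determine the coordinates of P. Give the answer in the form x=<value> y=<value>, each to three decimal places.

eq1: (x − 16.025)² + (y − 6.552)² = 29.2991154492²
eq2: (x + 16.131)² + (y − 22.134)² = 10.4766356802²
eq3: (x + 9.359)² + (y + 24.864)² = 50.5543900148²
eq1−eq3, eq1−eq2 (x²,y² cancel):
  -50.768·x − 62.832·y = -1291.228136
  -64.312·x + 31.164·y = 1199.072059
det = -50.768·31.164 − -62.832·-64.312 = -5622.985536
x = (-1291.228136·31.164 − -62.832·1199.072059) / -5622.985536 = -6.242282
y = (-50.768·1199.072059 − -1291.228136·-64.312) / -5622.985536 = 25.594224

x=-6.242 y=25.594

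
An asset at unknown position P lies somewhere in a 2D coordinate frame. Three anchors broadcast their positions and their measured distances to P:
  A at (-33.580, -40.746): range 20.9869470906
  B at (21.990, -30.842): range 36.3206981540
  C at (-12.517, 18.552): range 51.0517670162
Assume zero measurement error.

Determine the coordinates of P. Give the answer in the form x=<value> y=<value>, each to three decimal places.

x=-14.294 y=-32.469

eq1: (x + 33.580)² + (y + 40.746)² = 20.9869470906²
eq2: (x − 21.990)² + (y + 30.842)² = 36.3206981540²
eq3: (x + 12.517)² + (y − 18.552)² = 51.0517670162²
eq3−eq2, eq3−eq1 (x²,y² cancel):
  69.014·x − 98.788·y = 2221.026872
  -42.126·x − 118.596·y = 4452.831890
det = 69.014·-118.596 − -98.788·-42.126 = -12346.327632
x = (2221.026872·-118.596 − -98.788·4452.831890) / -12346.327632 = -14.294247
y = (69.014·4452.831890 − 2221.026872·-42.126) / -12346.327632 = -32.468822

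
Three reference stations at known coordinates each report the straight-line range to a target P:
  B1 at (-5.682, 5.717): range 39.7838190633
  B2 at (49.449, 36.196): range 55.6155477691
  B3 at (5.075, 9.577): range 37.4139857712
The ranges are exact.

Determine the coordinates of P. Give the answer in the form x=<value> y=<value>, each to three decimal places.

eq1: (x + 5.682)² + (y − 5.717)² = 39.7838190633²
eq2: (x − 49.449)² + (y − 36.196)² = 55.6155477691²
eq3: (x − 5.075)² + (y − 9.577)² = 37.4139857712²
eq1−eq3, eq1−eq2 (x²,y² cancel):
  21.514·x + 7.720·y = 235.451269
  110.262·x + 60.958·y = 2180.047910
det = 21.514·60.958 − 7.720·110.262 = 460.227772
x = (235.451269·60.958 − 7.720·2180.047910) / 460.227772 = -5.382838
y = (21.514·2180.047910 − 235.451269·110.262) / 460.227772 = 45.499694

x=-5.383 y=45.500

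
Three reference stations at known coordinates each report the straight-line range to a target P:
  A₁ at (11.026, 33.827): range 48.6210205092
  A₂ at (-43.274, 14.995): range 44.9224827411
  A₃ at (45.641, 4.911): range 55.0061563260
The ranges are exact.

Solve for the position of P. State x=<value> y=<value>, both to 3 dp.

x=-6.901 y=-11.368

eq1: (x − 11.026)² + (y − 33.827)² = 48.6210205092²
eq2: (x + 43.274)² + (y − 14.995)² = 44.9224827411²
eq3: (x − 45.641)² + (y − 4.911)² = 55.0061563260²
eq3−eq2, eq3−eq1 (x²,y² cancel):
  -177.830·x + 20.168·y = 997.918077
  -69.230·x + 57.832·y = -179.706599
det = -177.830·57.832 − 20.168·-69.230 = -8888.033920
x = (997.918077·57.832 − 20.168·-179.706599) / -8888.033920 = -6.900955
y = (-177.830·-179.706599 − 997.918077·-69.230) / -8888.033920 = -11.368441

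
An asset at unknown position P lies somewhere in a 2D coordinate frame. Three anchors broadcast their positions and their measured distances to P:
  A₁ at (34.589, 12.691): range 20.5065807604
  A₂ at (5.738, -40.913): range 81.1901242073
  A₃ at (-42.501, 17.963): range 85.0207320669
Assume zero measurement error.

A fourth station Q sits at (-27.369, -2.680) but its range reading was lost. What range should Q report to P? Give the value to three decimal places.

eq1: (x − 34.589)² + (y − 12.691)² = 20.5065807604²
eq2: (x − 5.738)² + (y + 40.913)² = 81.1901242073²
eq3: (x + 42.501)² + (y − 17.963)² = 85.0207320669²
eq1−eq2, eq1−eq3 (x²,y² cancel):
  -57.702·x − 107.208·y = -5821.978603
  -154.180·x + 10.544·y = -6036.461059
det = -57.702·10.544 − -107.208·-154.180 = -17137.739328
x = (-5821.978603·10.544 − -107.208·-6036.461059) / -17137.739328 = 41.344068
y = (-57.702·-6036.461059 − -5821.978603·-154.180) / -17137.739328 = 32.053048
|P − Q| = √((41.344068 − -27.369)² + (32.053048 − -2.680)²) = 76.992664

76.993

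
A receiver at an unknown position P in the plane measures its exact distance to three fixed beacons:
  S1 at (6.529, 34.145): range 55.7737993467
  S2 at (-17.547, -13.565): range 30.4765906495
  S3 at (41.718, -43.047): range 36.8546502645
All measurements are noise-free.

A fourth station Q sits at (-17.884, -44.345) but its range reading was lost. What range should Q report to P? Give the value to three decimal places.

eq1: (x − 6.529)² + (y − 34.145)² = 55.7737993467²
eq2: (x + 17.547)² + (y + 13.565)² = 30.4765906495²
eq3: (x − 41.718)² + (y + 43.047)² = 36.8546502645²
eq3−eq1, eq3−eq2 (x²,y² cancel):
  -70.378·x + 154.384·y = -4137.378314
  -118.530·x + 58.964·y = -2672.086630
det = -70.378·58.964 − 154.384·-118.530 = 14149.367128
x = (-4137.378314·58.964 − 154.384·-2672.086630) / 14149.367128 = 11.913681
y = (-70.378·-2672.086630 − -4137.378314·-118.530) / 14149.367128 = -21.368259
|P − Q| = √((11.913681 − -17.884)² + (-21.368259 − -44.345)²) = 37.627549

37.628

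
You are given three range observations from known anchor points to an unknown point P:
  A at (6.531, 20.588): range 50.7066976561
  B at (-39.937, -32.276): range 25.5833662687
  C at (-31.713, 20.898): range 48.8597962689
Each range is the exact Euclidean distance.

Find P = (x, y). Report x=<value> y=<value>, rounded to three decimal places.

eq1: (x − 6.531)² + (y − 20.588)² = 50.7066976561²
eq2: (x + 39.937)² + (y + 32.276)² = 25.5833662687²
eq3: (x + 31.713)² + (y − 20.898)² = 48.8597962689²
eq2−eq1, eq2−eq3 (x²,y² cancel):
  92.936·x + 105.728·y = -4086.844998
  16.448·x + 106.348·y = -2927.034434
det = 92.936·106.348 − 105.728·16.448 = 8144.543584
x = (-4086.844998·106.348 − 105.728·-2927.034434) / 8144.543584 = -15.367134
y = (92.936·-2927.034434 − -4086.844998·16.448) / 8144.543584 = -25.146461

x=-15.367 y=-25.146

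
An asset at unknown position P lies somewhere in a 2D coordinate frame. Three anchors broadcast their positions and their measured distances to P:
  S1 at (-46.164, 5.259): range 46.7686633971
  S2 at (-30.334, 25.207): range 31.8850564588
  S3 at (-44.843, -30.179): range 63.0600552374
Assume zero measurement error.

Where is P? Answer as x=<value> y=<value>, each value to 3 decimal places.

eq1: (x + 46.164)² + (y − 5.259)² = 46.7686633971²
eq2: (x + 30.334)² + (y − 25.207)² = 31.8850564588²
eq3: (x + 44.843)² + (y + 30.179)² = 63.0600552374²
eq1−eq3, eq1−eq2 (x²,y² cancel):
  2.642·x − 70.876·y = -1026.367978
  31.660·x + 39.896·y = 567.423479
det = 2.642·39.896 − -70.876·31.660 = 2349.339392
x = (-1026.367978·39.896 − -70.876·567.423479) / 2349.339392 = -0.311266
y = (2.642·567.423479 − -1026.367978·31.660) / 2349.339392 = 14.469575

x=-0.311 y=14.470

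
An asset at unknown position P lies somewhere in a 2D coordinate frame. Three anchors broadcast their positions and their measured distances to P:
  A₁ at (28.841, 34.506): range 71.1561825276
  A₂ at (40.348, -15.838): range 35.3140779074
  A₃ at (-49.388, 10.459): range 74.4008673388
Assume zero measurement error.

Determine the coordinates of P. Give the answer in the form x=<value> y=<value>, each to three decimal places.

x=10.154 y=-34.153

eq1: (x − 28.841)² + (y − 34.506)² = 71.1561825276²
eq2: (x − 40.348)² + (y + 15.838)² = 35.3140779074²
eq3: (x + 49.388)² + (y − 10.459)² = 74.4008673388²
eq1−eq3, eq1−eq2 (x²,y² cancel):
  -156.458·x − 48.094·y = 53.811159
  23.014·x − 100.688·y = 3672.454244
det = -156.458·-100.688 − -48.094·23.014 = 16860.278420
x = (53.811159·-100.688 − -48.094·3672.454244) / 16860.278420 = 10.154333
y = (-156.458·3672.454244 − 53.811159·23.014) / 16860.278420 = -34.152654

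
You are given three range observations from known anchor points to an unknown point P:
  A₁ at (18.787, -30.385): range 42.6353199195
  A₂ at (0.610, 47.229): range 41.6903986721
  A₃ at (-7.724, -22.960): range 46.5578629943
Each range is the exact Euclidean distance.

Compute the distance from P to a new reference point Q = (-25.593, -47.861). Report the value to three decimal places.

77.119

eq1: (x − 18.787)² + (y + 30.385)² = 42.6353199195²
eq2: (x − 0.610)² + (y − 47.229)² = 41.6903986721²
eq3: (x + 7.724)² + (y + 22.960)² = 46.5578629943²
eq1−eq3, eq1−eq2 (x²,y² cancel):
  -53.022·x + 14.850·y = -1039.241920
  -36.354·x + 155.228·y = 1034.432110
det = -53.022·155.228 − 14.850·-36.354 = -7690.642116
x = (-1039.241920·155.228 − 14.850·1034.432110) / -7690.642116 = 22.973473
y = (-53.022·1034.432110 − -1039.241920·-36.354) / -7690.642116 = 12.044282
|P − Q| = √((22.973473 − -25.593)² + (12.044282 − -47.861)²) = 77.119032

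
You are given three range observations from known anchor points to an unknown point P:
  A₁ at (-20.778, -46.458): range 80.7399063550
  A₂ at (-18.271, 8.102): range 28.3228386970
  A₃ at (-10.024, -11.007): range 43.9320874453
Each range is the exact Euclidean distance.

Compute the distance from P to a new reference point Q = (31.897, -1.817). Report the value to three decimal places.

eq1: (x + 20.778)² + (y + 46.458)² = 80.7399063550²
eq2: (x + 18.271)² + (y − 8.102)² = 28.3228386970²
eq3: (x + 10.024)² + (y + 11.007)² = 43.9320874453²
eq1−eq2, eq1−eq3 (x²,y² cancel):
  5.014·x + 109.120·y = 3526.150083
  21.508·x + 70.902·y = 2220.467748
det = 5.014·70.902 − 109.120·21.508 = -1991.450332
x = (3526.150083·70.902 − 109.120·2220.467748) / -1991.450332 = -3.873384
y = (5.014·2220.467748 − 3526.150083·21.508) / -1991.450332 = 32.492405
|P − Q| = √((-3.873384 − 31.897)² + (32.492405 − -1.817)²) = 49.564661

49.565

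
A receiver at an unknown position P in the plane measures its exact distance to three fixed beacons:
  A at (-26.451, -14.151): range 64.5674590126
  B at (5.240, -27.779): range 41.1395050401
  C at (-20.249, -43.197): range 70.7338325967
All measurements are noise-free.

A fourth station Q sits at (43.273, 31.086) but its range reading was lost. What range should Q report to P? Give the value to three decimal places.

eq1: (x + 26.451)² + (y + 14.151)² = 64.5674590126²
eq2: (x − 5.240)² + (y + 27.779)² = 41.1395050401²
eq3: (x + 20.249)² + (y + 43.197)² = 70.7338325967²
eq3−eq1, eq3−eq2 (x²,y² cancel):
  -12.404·x + 58.092·y = -541.778298
  50.978·x + 30.836·y = 1833.943830
det = -12.404·30.836 − 58.092·50.978 = -3343.903720
x = (-541.778298·30.836 − 58.092·1833.943830) / -3343.903720 = 36.856247
y = (-12.404·1833.943830 − -541.778298·50.978) / -3343.903720 = -1.456542
|P − Q| = √((36.856247 − 43.273)² + (-1.456542 − 31.086)²) = 33.169138

33.169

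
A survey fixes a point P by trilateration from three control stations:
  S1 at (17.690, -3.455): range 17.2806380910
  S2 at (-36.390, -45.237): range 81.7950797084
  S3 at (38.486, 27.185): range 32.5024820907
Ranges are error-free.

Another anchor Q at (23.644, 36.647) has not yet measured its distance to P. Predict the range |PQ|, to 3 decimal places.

eq1: (x − 17.690)² + (y + 3.455)² = 17.2806380910²
eq2: (x + 36.390)² + (y + 45.237)² = 81.7950797084²
eq3: (x − 38.486)² + (y − 27.185)² = 32.5024820907²
eq3−eq2, eq3−eq1 (x²,y² cancel):
  -149.752·x − 144.844·y = -4483.601874
  -41.592·x − 61.280·y = -1137.532407
det = -149.752·-61.280 − -144.844·-41.592 = 3152.450912
x = (-4483.601874·-61.280 − -144.844·-1137.532407) / 3152.450912 = 34.890434
y = (-149.752·-1137.532407 − -4483.601874·-41.592) / 3152.450912 = -5.117991
|P − Q| = √((34.890434 − 23.644)² + (-5.117991 − 36.647)²) = 43.252708

43.253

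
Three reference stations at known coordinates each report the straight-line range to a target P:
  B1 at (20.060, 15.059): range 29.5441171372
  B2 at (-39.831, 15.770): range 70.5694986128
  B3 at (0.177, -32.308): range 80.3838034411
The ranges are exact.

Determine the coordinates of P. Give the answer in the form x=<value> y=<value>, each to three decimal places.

x=24.746 y=44.229

eq1: (x − 20.060)² + (y − 15.059)² = 29.5441171372²
eq2: (x + 39.831)² + (y − 15.770)² = 70.5694986128²
eq3: (x − 0.177)² + (y + 32.308)² = 80.3838034411²
eq3−eq2, eq3−eq1 (x²,y² cancel):
  -80.016·x + 96.156·y = 2272.864989
  39.766·x + 94.734·y = 5174.039886
det = -80.016·94.734 − 96.156·39.766 = -11403.975240
x = (2272.864989·94.734 − 96.156·5174.039886) / -11403.975240 = 24.745528
y = (-80.016·5174.039886 − 2272.864989·39.766) / -11403.975240 = 44.229202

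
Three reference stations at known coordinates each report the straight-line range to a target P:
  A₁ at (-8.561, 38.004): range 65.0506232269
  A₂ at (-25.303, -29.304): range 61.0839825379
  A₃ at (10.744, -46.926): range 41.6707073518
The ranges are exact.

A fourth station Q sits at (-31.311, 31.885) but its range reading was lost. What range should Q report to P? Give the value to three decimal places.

77.963

eq1: (x + 8.561)² + (y − 38.004)² = 65.0506232269²
eq2: (x + 25.303)² + (y + 29.304)² = 61.0839825379²
eq3: (x − 10.744)² + (y + 46.926)² = 41.6707073518²
eq3−eq1, eq3−eq2 (x²,y² cancel):
  -38.610·x + 169.860·y = -3295.024006
  -72.094·x + 35.244·y = -2813.321858
det = -38.610·35.244 − 169.860·-72.094 = 10885.116000
x = (-3295.024006·35.244 − 169.860·-2813.321858) / 10885.116000 = 33.232629
y = (-38.610·-2813.321858 − -3295.024006·-72.094) / 10885.116000 = -11.844532
|P − Q| = √((33.232629 − -31.311)² + (-11.844532 − 31.885)²) = 77.962504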